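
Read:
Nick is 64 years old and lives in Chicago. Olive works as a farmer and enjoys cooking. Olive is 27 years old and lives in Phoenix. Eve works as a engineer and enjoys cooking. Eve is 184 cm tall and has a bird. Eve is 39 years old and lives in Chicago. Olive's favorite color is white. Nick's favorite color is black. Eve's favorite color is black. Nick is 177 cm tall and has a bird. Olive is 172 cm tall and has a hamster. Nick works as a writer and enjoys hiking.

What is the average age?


Sum=130, n=3, avg=43.33

43.33


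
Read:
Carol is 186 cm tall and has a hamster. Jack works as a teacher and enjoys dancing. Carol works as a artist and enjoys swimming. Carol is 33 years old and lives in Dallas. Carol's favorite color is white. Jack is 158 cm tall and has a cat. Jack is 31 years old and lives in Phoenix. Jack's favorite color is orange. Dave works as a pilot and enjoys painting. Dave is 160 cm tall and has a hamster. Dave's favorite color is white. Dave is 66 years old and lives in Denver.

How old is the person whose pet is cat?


Person with pet=cat is Jack, age 31

31


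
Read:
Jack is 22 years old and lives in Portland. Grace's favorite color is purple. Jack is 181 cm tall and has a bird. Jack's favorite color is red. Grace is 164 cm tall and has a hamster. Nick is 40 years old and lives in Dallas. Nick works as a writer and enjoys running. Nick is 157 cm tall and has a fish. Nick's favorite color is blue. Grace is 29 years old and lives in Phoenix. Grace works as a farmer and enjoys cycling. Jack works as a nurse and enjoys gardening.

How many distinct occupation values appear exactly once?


Unique occupation values: 3

3


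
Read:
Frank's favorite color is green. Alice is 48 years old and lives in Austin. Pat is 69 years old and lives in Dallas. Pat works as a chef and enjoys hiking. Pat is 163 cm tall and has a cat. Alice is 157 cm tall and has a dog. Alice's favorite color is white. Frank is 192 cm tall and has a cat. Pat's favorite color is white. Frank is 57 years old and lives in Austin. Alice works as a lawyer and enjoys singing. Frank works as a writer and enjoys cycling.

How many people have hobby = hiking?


Count: 1

1


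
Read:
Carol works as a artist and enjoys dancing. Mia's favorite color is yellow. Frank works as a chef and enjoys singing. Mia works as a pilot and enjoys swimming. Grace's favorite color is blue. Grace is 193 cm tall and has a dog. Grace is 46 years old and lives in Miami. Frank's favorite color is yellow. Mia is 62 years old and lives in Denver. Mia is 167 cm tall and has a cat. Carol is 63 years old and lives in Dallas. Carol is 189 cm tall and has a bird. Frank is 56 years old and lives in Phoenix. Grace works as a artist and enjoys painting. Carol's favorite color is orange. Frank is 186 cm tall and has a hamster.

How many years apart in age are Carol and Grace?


63 vs 46, diff = 17

17


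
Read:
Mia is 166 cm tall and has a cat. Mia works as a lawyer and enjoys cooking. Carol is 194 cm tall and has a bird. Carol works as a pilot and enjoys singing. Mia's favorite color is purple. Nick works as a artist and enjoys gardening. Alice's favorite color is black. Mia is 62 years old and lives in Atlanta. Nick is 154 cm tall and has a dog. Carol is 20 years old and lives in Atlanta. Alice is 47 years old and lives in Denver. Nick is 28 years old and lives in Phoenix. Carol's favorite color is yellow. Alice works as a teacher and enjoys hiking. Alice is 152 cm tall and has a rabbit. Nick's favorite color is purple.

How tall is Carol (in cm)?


Carol is 194 cm tall

194


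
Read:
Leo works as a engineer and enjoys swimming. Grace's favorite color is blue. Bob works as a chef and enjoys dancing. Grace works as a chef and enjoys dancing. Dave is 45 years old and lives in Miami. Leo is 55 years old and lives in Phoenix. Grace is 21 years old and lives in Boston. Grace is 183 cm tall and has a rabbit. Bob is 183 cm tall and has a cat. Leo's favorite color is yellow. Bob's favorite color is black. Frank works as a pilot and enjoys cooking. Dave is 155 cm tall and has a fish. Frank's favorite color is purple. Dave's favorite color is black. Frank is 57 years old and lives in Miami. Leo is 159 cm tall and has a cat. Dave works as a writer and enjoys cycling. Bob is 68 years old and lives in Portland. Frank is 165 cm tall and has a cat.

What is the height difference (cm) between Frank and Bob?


|165 - 183| = 18

18


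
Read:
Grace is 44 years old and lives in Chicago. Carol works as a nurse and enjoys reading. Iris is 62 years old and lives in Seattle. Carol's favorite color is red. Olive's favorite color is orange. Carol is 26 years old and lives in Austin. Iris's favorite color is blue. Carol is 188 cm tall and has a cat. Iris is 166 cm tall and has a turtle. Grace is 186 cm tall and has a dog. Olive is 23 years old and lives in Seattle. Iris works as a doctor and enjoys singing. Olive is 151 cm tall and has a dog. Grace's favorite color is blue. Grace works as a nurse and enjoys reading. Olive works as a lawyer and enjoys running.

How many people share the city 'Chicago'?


Count: 1

1


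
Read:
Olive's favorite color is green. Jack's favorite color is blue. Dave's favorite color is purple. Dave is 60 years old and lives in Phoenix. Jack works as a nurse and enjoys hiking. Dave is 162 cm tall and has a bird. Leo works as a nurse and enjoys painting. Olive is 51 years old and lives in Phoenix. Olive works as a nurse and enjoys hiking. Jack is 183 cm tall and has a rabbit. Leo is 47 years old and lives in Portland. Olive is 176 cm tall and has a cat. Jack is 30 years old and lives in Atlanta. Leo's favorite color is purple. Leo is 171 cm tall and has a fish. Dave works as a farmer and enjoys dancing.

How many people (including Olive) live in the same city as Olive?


Olive lives in Phoenix. Count = 2

2


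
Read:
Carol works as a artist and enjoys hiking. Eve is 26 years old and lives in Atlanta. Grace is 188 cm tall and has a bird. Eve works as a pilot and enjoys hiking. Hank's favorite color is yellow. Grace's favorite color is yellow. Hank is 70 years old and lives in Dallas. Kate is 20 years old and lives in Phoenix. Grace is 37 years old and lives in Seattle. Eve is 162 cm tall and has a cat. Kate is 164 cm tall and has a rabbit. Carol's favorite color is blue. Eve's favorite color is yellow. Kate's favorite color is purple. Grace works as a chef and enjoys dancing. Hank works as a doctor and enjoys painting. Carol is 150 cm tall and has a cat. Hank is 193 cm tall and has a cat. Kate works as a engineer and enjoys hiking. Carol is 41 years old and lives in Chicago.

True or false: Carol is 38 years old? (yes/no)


Carol is actually 41. no

no


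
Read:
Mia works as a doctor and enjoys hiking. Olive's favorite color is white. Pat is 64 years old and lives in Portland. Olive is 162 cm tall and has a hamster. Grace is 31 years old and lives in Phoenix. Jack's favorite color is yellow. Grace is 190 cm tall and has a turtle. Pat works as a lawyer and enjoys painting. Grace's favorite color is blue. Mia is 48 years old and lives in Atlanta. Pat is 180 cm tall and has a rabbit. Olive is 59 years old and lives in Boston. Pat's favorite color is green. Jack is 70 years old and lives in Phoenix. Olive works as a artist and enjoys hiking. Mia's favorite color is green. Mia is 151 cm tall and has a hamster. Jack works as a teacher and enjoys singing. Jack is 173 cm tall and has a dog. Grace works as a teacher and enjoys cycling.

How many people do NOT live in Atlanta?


Not in Atlanta: 4

4


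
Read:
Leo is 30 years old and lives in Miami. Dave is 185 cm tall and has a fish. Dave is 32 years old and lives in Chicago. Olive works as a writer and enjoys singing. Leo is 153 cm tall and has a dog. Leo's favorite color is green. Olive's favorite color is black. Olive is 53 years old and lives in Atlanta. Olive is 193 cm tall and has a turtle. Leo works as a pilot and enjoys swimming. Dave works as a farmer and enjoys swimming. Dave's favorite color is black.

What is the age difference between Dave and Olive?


|32 - 53| = 21

21


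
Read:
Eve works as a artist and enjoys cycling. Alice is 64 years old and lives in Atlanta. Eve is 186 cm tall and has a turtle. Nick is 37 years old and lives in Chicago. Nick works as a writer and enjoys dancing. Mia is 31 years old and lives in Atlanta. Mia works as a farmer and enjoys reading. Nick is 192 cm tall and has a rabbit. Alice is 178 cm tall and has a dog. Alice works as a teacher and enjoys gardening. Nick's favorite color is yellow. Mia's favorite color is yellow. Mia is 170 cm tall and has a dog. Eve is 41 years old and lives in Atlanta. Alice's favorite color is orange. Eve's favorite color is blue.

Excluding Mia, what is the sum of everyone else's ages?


Sum (excluding Mia): 142

142


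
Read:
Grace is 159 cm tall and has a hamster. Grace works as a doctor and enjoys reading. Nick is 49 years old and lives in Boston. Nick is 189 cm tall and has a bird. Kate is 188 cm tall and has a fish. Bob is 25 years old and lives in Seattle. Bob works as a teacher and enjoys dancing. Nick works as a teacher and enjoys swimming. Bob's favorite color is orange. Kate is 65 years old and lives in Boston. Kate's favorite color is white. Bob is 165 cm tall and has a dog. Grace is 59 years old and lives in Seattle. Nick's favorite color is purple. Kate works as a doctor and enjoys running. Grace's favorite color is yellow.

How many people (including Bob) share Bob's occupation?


Bob is a teacher. Count = 2

2


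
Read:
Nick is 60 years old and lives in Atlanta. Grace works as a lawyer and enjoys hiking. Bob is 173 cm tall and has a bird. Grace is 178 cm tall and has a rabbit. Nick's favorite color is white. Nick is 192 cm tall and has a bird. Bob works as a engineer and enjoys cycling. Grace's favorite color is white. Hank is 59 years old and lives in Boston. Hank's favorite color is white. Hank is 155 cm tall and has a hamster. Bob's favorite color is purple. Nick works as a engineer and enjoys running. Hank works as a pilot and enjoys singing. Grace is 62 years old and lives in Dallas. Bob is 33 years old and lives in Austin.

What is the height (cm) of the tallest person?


Tallest: Nick at 192 cm

192


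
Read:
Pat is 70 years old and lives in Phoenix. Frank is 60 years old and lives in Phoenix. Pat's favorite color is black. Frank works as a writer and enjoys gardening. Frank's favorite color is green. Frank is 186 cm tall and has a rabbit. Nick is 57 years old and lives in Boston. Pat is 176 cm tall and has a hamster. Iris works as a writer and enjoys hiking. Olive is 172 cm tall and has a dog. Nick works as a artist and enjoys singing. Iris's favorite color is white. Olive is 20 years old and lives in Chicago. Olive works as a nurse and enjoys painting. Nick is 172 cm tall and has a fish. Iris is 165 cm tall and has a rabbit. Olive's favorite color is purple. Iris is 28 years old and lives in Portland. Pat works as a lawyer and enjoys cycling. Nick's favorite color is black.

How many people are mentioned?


People: Olive, Frank, Nick, Pat, Iris. Count = 5

5


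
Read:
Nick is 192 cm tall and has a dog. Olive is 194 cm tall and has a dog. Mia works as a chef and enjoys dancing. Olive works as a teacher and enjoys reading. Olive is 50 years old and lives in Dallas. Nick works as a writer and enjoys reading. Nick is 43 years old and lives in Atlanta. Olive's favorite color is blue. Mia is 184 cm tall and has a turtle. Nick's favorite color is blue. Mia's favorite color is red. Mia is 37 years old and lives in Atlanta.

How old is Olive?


Olive is 50 years old

50


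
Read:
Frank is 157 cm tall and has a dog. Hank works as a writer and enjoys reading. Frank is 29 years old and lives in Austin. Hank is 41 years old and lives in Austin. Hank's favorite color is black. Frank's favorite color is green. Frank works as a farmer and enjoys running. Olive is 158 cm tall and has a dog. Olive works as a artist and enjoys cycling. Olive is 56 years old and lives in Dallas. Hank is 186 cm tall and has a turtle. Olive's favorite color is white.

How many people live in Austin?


Count in Austin: 2

2


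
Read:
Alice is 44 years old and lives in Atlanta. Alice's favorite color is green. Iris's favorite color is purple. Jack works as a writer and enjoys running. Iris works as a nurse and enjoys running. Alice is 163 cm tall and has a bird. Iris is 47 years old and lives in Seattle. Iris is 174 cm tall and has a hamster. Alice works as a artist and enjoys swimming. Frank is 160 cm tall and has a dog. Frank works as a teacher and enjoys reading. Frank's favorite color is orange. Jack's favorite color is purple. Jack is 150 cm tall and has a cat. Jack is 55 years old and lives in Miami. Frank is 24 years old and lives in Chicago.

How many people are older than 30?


Filter: 3

3


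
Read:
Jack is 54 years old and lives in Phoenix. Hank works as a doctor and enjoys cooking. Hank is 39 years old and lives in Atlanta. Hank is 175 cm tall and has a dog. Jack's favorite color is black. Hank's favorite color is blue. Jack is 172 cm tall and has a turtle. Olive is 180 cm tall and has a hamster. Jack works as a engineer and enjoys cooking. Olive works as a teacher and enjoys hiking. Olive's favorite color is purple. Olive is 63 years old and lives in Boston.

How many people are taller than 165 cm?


Taller than 165: 3

3


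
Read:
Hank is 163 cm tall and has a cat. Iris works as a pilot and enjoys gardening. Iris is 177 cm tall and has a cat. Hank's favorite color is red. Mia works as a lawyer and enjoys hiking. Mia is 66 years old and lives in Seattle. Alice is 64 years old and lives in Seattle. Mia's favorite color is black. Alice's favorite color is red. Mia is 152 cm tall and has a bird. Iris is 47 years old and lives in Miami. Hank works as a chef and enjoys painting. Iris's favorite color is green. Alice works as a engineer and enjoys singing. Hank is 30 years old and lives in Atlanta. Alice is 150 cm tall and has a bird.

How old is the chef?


The chef is Hank, age 30

30


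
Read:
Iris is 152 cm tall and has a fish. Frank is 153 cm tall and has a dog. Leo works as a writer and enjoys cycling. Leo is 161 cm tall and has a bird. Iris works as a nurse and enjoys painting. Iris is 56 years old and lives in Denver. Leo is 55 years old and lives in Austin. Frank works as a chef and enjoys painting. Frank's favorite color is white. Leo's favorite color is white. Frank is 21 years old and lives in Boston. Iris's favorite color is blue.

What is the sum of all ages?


56+21+55 = 132

132


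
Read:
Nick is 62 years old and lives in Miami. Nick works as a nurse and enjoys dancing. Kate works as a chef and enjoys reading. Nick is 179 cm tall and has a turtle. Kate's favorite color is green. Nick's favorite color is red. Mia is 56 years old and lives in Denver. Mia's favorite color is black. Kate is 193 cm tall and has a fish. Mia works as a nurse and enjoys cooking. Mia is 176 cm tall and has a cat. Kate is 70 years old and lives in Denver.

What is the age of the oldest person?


Oldest: Kate at 70

70


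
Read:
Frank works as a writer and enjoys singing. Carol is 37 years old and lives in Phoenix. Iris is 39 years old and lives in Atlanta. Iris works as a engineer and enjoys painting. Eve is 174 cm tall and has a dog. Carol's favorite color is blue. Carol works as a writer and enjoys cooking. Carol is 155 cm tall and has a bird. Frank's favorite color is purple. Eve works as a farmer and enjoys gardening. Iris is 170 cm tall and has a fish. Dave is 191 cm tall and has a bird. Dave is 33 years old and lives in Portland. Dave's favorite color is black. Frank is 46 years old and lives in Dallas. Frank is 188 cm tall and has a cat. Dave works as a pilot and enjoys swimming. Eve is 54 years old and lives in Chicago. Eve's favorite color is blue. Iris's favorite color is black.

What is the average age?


Sum=209, n=5, avg=41.8

41.8


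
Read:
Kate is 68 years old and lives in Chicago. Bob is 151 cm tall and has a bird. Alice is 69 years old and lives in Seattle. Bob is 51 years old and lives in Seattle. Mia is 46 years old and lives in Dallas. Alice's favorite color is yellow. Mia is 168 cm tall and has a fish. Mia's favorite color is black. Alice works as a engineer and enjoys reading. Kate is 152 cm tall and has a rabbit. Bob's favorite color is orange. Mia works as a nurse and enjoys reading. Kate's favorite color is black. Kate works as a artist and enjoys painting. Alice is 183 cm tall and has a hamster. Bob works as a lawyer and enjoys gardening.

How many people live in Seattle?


Count in Seattle: 2

2


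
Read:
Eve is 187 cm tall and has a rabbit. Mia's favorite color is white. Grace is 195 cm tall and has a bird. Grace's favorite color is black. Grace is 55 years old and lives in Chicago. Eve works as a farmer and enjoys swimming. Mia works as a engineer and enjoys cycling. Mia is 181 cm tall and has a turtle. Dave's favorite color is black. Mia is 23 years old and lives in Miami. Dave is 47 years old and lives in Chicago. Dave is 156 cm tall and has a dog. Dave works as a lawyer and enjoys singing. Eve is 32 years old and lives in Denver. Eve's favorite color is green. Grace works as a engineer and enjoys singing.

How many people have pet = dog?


Count: 1

1


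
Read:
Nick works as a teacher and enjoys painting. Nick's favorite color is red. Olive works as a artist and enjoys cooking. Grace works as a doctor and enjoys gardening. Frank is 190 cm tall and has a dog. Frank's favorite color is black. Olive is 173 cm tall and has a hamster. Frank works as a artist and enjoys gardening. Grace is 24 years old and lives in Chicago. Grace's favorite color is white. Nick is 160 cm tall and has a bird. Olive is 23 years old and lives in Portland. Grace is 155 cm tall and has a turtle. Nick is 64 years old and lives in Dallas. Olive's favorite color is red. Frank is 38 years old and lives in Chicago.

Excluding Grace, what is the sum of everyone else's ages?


Sum (excluding Grace): 125

125


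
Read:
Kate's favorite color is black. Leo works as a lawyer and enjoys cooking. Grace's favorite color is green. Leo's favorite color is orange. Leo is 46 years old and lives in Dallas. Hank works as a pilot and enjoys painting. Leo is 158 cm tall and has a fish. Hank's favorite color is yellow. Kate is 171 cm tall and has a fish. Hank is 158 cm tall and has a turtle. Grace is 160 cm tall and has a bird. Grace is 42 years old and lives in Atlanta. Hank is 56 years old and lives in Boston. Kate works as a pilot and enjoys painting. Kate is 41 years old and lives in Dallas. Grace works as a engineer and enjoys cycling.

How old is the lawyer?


The lawyer is Leo, age 46

46


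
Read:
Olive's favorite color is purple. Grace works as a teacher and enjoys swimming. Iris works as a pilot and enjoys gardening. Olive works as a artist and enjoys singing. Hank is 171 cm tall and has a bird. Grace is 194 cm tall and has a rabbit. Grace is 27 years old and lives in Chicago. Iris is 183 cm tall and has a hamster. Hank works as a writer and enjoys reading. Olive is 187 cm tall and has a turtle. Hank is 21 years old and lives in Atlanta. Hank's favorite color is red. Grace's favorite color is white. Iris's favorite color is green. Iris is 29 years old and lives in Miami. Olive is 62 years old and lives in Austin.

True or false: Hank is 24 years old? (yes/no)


Hank is actually 21. no

no


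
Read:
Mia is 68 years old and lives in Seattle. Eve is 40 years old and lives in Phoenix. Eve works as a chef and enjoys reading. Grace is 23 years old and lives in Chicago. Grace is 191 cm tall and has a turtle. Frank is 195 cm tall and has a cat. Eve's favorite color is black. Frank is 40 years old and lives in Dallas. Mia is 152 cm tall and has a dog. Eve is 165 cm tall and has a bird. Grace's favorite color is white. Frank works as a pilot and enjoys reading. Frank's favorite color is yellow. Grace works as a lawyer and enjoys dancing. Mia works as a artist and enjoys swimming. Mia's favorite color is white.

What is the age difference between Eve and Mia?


|40 - 68| = 28

28


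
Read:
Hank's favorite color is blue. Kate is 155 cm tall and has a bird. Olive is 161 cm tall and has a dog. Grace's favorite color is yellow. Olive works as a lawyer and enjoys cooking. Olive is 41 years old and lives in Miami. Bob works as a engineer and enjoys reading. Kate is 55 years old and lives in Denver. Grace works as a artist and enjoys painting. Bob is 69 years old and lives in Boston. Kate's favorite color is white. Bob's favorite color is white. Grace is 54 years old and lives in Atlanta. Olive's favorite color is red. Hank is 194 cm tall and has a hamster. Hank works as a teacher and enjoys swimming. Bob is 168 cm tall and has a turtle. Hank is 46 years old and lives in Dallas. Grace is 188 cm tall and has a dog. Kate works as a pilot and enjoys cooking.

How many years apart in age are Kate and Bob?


55 vs 69, diff = 14

14


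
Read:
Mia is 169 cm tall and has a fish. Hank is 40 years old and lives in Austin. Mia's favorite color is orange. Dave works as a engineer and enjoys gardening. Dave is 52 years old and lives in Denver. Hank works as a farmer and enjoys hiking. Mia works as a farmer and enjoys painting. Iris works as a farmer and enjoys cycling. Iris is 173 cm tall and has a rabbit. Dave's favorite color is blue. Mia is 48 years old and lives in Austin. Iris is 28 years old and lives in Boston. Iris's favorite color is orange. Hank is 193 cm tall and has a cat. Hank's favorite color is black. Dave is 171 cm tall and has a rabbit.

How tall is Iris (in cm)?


Iris is 173 cm tall

173


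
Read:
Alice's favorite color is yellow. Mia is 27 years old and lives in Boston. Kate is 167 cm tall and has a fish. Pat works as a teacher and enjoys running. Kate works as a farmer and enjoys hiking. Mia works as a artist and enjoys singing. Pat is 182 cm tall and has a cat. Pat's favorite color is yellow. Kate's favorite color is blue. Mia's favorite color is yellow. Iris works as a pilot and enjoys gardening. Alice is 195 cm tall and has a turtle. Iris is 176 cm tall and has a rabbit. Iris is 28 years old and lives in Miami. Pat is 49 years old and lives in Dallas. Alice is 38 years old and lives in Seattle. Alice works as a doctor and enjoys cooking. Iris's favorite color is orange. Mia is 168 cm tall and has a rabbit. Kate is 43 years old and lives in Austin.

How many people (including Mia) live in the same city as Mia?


Mia lives in Boston. Count = 1

1


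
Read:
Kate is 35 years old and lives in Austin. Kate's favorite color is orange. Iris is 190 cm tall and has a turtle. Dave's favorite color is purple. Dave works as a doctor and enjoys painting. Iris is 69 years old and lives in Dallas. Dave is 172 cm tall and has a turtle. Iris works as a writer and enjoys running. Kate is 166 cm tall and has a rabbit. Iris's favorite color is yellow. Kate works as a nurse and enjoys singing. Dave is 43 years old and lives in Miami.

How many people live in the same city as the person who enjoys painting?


Person with hobby painting is Dave, city Miami. Count = 1

1


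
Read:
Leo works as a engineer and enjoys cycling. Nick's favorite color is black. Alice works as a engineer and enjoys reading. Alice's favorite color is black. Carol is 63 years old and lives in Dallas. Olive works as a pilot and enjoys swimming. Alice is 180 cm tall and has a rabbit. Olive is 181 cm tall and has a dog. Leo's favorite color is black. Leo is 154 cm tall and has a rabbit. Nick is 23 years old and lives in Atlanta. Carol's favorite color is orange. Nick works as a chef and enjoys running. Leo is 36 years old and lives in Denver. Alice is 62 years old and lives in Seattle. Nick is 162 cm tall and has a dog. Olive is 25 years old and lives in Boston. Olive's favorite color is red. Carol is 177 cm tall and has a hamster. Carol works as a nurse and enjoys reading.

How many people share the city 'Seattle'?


Count: 1

1


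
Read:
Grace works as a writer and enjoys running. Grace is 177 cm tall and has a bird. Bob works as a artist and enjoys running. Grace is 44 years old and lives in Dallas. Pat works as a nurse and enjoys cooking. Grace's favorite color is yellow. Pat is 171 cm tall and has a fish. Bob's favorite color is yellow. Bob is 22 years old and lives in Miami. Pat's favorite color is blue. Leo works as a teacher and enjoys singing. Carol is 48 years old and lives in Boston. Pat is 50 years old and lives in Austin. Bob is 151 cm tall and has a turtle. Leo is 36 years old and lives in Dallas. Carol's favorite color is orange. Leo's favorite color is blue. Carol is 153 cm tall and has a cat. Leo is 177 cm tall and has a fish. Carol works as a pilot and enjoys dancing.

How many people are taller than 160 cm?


Taller than 160: 3

3


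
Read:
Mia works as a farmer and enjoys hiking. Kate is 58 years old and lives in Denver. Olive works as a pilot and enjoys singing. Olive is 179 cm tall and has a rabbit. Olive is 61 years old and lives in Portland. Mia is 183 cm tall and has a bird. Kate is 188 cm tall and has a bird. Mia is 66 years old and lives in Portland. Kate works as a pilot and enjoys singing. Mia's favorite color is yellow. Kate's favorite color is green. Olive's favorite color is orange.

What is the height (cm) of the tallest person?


Tallest: Kate at 188 cm

188


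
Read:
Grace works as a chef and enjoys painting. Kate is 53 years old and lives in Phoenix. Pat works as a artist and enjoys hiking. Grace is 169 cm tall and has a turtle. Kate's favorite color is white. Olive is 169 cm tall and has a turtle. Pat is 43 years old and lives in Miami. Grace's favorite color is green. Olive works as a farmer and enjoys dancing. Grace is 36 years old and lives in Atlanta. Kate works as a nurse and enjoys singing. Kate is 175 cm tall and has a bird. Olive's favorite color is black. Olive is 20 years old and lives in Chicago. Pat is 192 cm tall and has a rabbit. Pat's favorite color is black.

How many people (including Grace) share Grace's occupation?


Grace is a chef. Count = 1

1


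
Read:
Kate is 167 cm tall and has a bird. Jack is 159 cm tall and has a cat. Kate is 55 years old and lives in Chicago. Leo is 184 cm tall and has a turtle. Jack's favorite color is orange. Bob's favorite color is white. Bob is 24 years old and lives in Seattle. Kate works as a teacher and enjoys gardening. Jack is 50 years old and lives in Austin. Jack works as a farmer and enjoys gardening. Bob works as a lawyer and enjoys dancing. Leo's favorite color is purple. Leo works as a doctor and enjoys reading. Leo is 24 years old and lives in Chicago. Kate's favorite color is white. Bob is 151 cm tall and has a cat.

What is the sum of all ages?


24+55+24+50 = 153

153


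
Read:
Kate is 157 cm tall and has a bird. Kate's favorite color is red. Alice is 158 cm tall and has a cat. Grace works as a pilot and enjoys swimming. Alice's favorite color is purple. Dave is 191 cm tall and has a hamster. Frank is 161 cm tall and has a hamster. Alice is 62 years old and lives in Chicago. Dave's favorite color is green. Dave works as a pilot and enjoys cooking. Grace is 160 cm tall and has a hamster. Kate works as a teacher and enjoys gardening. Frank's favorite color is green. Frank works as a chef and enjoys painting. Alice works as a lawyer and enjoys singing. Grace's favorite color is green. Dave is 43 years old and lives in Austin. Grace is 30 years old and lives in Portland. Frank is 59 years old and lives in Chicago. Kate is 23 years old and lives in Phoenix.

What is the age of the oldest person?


Oldest: Alice at 62

62


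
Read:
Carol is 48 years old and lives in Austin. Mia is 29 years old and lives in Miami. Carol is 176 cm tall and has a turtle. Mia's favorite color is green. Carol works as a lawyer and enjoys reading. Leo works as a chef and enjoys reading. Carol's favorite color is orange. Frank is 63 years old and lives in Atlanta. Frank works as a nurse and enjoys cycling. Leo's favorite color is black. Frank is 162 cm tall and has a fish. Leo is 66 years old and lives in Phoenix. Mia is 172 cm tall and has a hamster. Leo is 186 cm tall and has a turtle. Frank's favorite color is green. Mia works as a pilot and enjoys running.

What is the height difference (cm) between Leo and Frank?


|186 - 162| = 24

24


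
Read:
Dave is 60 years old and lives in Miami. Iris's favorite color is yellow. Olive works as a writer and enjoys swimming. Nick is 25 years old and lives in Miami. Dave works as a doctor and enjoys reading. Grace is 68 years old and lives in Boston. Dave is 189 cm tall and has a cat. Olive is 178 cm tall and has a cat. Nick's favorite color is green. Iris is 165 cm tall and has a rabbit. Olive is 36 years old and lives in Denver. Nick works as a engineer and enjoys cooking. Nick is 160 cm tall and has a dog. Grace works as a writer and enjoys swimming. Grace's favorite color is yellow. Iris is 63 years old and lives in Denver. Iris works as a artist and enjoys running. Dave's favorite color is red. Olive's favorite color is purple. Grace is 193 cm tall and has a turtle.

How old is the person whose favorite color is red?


Person with favorite color=red is Dave, age 60

60


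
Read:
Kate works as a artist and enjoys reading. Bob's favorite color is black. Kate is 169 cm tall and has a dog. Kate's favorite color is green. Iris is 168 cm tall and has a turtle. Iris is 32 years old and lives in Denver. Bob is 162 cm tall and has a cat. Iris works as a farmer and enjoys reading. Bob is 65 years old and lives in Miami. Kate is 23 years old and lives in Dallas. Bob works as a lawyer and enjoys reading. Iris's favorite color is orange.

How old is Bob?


Bob is 65 years old

65


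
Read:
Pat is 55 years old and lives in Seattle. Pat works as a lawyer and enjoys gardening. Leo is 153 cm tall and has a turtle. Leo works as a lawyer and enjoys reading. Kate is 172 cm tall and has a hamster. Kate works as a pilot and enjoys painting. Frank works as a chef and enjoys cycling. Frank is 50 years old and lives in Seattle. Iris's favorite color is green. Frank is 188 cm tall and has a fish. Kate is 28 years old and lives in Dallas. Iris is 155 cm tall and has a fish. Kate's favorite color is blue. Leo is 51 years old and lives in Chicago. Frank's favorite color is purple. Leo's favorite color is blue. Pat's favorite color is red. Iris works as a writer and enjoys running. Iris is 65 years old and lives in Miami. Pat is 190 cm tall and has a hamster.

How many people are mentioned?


People: Leo, Kate, Frank, Iris, Pat. Count = 5

5


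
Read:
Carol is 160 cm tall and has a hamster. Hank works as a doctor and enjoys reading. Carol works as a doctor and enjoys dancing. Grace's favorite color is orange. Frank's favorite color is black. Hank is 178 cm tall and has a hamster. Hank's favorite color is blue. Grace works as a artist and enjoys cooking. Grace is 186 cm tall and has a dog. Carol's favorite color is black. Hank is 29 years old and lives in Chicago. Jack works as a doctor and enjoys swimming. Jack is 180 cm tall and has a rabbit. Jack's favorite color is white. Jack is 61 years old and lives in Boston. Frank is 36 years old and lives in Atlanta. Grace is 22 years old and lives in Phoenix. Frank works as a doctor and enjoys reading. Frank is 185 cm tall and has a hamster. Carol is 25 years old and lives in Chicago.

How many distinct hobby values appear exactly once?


Unique hobby values: 3

3


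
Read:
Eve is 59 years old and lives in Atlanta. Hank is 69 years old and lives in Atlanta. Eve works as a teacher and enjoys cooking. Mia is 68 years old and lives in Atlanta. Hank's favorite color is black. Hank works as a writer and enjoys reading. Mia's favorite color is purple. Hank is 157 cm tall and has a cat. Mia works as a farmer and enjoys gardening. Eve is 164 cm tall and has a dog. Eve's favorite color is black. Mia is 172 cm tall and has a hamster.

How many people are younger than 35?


Filter: 0

0


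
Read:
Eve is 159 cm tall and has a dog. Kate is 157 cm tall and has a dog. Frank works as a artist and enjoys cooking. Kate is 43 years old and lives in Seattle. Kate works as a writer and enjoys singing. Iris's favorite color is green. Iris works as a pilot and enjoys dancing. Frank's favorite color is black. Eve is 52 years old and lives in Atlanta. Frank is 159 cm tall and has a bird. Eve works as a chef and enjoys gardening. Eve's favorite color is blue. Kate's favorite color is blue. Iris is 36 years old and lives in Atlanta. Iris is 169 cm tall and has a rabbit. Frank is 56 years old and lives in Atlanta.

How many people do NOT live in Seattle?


Not in Seattle: 3

3


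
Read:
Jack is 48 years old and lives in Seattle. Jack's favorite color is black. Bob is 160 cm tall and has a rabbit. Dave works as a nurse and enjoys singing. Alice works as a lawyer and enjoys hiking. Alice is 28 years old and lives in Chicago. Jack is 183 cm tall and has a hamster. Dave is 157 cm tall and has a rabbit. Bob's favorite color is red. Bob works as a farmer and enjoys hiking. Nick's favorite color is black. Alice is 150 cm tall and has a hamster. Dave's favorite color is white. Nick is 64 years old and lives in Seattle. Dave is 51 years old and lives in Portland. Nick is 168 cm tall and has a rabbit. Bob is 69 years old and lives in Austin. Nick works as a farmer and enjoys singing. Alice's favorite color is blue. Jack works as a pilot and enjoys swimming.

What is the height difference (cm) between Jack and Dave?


|183 - 157| = 26

26


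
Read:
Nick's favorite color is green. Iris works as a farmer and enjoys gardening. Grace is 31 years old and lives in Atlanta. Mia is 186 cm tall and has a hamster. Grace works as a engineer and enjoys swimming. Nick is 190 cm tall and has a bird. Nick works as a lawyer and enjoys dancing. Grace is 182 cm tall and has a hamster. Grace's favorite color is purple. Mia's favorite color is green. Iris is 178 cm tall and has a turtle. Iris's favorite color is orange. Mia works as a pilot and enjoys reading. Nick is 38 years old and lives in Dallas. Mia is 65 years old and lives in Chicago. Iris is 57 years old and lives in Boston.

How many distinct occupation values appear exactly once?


Unique occupation values: 4

4


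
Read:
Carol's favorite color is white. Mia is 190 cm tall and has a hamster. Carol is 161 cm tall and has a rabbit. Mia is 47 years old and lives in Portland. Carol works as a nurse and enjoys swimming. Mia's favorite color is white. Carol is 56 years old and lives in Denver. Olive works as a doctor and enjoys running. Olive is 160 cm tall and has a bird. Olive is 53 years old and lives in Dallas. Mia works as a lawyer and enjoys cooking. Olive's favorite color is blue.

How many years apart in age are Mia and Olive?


47 vs 53, diff = 6

6


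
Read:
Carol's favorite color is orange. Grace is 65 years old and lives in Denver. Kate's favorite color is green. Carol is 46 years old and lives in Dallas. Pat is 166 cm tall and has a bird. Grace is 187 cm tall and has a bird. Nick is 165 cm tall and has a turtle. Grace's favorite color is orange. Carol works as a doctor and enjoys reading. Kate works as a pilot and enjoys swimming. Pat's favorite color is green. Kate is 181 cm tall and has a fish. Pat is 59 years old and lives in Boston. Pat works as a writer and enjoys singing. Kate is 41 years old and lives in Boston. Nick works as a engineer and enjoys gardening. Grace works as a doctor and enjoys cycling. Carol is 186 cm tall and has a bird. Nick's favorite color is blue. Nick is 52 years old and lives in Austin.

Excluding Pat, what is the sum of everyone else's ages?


Sum (excluding Pat): 204

204


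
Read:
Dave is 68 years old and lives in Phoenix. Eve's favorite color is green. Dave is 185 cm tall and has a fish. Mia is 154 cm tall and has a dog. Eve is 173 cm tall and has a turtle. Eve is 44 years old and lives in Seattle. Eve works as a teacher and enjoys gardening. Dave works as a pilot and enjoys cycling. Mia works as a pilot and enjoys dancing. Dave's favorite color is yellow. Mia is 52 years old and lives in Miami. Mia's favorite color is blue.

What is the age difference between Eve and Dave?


|44 - 68| = 24

24


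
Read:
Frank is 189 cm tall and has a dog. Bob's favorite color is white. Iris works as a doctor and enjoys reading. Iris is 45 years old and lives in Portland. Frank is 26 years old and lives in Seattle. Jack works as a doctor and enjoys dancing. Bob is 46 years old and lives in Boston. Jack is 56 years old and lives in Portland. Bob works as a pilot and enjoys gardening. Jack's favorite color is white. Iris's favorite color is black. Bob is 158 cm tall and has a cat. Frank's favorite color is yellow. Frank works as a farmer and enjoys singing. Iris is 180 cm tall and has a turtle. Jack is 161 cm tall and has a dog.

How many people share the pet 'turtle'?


Count: 1

1


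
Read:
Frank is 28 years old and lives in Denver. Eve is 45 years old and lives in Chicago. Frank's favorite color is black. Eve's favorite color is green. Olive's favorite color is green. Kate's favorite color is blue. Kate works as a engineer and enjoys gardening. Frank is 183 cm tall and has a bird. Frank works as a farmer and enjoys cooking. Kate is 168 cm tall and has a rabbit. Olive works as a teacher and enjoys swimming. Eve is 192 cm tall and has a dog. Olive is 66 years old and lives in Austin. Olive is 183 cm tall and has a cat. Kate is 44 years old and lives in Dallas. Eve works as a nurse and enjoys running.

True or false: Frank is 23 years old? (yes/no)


Frank is actually 28. no

no


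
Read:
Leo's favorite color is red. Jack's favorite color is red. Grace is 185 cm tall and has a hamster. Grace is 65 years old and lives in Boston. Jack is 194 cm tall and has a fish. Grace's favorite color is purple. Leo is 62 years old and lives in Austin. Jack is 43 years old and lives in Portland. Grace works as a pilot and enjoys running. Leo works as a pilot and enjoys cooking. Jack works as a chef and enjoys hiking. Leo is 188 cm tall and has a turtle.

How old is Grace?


Grace is 65 years old

65


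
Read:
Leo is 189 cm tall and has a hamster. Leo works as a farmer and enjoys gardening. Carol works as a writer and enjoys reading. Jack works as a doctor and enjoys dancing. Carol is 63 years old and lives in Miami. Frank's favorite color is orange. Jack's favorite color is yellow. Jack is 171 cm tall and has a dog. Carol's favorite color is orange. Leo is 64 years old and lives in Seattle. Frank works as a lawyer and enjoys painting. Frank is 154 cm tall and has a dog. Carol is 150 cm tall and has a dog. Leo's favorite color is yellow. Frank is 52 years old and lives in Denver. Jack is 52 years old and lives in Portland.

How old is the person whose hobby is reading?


Person with hobby=reading is Carol, age 63

63


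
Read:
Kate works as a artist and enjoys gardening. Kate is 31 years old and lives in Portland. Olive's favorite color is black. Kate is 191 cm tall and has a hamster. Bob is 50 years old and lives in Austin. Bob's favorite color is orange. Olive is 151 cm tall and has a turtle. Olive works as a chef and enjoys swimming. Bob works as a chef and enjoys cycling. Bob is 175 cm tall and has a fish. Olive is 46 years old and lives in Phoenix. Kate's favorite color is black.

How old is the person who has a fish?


Person with fish is Bob, age 50

50


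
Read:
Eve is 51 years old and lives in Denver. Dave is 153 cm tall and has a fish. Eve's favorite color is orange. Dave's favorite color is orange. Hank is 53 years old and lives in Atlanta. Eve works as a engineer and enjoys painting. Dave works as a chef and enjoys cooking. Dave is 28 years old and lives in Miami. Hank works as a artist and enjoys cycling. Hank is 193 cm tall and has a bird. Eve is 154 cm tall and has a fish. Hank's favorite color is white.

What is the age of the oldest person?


Oldest: Hank at 53

53


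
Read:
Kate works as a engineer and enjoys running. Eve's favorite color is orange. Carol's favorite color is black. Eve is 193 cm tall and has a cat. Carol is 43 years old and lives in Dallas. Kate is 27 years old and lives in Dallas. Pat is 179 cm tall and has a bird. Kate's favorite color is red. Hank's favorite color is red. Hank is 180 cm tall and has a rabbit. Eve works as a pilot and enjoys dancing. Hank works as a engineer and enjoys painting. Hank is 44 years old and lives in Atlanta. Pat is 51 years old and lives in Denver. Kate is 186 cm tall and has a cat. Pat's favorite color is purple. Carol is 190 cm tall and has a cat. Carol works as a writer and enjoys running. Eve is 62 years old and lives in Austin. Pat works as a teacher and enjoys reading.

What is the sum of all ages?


43+44+62+51+27 = 227

227
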